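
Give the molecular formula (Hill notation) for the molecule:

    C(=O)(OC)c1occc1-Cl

Heavy atoms from the SMILES: 6 C, 1 Cl, 3 O.
Implicit hydrogens by atom environment:
  2 × C (aromatic): 1 H each → 2
  2 × C (aromatic): no H
  2 × O: no H
  1 × C: 3 H
  1 × C: no H
  1 × Cl: no H
  1 × O (aromatic): no H
  Total hydrogens = 5.
Molecular formula: C6H5ClO3

C6H5ClO3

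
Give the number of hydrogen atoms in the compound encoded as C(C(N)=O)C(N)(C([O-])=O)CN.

10

Hydrogens are implicit in SMILES; fill each atom to its normal valence:
  3 × C: no H
  3 × N: 2 H each → 6
  2 × C: 2 H each → 4
  2 × O: no H
  1 × O (charge -1): no H
  Total hydrogens = 10.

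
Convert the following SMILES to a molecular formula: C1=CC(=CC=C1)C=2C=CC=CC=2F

Heavy atoms from the SMILES: 12 C, 1 F.
Implicit hydrogens by atom environment:
  9 × C (aromatic): 1 H each → 9
  3 × C (aromatic): no H
  1 × F: no H
  Total hydrogens = 9.
Molecular formula: C12H9F

C12H9F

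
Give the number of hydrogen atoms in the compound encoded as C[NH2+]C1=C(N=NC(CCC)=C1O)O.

Hydrogens are implicit in SMILES; fill each atom to its normal valence:
  4 × C (aromatic): no H
  2 × C: 3 H each → 6
  2 × C: 2 H each → 4
  2 × N (aromatic): no H
  2 × O: 1 H each → 2
  1 × N (charge +1): 2 H
  Total hydrogens = 14.

14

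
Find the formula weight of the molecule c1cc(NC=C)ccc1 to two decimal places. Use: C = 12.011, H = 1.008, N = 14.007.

119.17

Molecular formula: C8H9N.
M = 8×12.011 + 9×1.008 + 1×14.007 = 119.17 g/mol.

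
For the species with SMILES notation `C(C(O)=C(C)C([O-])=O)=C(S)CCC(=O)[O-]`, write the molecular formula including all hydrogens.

[C9H10O5S]2-

Heavy atoms from the SMILES: 9 C, 5 O, 1 S.
Implicit hydrogens by atom environment:
  5 × C: no H
  2 × C: 2 H each → 4
  2 × O: no H
  2 × O (charge -1): no H
  1 × C: 3 H
  1 × C: 1 H
  1 × O: 1 H
  1 × S: 1 H
  Total hydrogens = 10.
Net charge -2.
Molecular formula: [C9H10O5S]2-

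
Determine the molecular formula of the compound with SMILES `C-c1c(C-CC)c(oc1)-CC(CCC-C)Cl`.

C14H23ClO

Heavy atoms from the SMILES: 14 C, 1 Cl, 1 O.
Implicit hydrogens by atom environment:
  6 × C: 2 H each → 12
  3 × C: 3 H each → 9
  3 × C (aromatic): no H
  1 × C (aromatic): 1 H
  1 × C: 1 H
  1 × Cl: no H
  1 × O (aromatic): no H
  Total hydrogens = 23.
Molecular formula: C14H23ClO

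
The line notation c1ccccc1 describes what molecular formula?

C6H6

Heavy atoms from the SMILES: 6 C.
Implicit hydrogens by atom environment:
  6 × C (aromatic): 1 H each → 6
  Total hydrogens = 6.
Molecular formula: C6H6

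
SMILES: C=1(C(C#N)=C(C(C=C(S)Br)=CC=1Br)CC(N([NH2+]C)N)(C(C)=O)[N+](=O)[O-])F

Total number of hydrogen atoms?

15

Hydrogens are implicit in SMILES; fill each atom to its normal valence:
  5 × C (aromatic): no H
  4 × C: no H
  2 × Br: no H
  2 × C: 3 H each → 6
  2 × N: no H
  2 × O: no H
  1 × C: 2 H
  1 × C (aromatic): 1 H
  1 × C: 1 H
  1 × F: no H
  1 × N: 2 H
  1 × N (charge +1): 2 H
  1 × N (charge +1): no H
  1 × O (charge -1): no H
  1 × S: 1 H
  Total hydrogens = 15.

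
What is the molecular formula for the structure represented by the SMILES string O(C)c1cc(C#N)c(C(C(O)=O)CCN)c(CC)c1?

C14H18N2O3

Heavy atoms from the SMILES: 14 C, 2 N, 3 O.
Implicit hydrogens by atom environment:
  4 × C (aromatic): no H
  3 × C: 2 H each → 6
  2 × C: 3 H each → 6
  2 × C (aromatic): 1 H each → 2
  2 × C: no H
  2 × O: no H
  1 × C: 1 H
  1 × N: 2 H
  1 × N: no H
  1 × O: 1 H
  Total hydrogens = 18.
Molecular formula: C14H18N2O3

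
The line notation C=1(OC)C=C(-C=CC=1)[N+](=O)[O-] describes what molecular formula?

C7H7NO3

Heavy atoms from the SMILES: 7 C, 1 N, 3 O.
Implicit hydrogens by atom environment:
  4 × C (aromatic): 1 H each → 4
  2 × C (aromatic): no H
  2 × O: no H
  1 × C: 3 H
  1 × N (charge +1): no H
  1 × O (charge -1): no H
  Total hydrogens = 7.
Molecular formula: C7H7NO3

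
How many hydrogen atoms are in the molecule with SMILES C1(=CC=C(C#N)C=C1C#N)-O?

4

Hydrogens are implicit in SMILES; fill each atom to its normal valence:
  3 × C (aromatic): 1 H each → 3
  3 × C (aromatic): no H
  2 × C: no H
  2 × N: no H
  1 × O: 1 H
  Total hydrogens = 4.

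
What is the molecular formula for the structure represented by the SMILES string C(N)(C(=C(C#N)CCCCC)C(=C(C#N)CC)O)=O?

Heavy atoms from the SMILES: 14 C, 3 N, 2 O.
Implicit hydrogens by atom environment:
  7 × C: no H
  5 × C: 2 H each → 10
  2 × C: 3 H each → 6
  2 × N: no H
  1 × N: 2 H
  1 × O: 1 H
  1 × O: no H
  Total hydrogens = 19.
Molecular formula: C14H19N3O2

C14H19N3O2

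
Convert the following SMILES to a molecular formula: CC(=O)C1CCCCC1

Heavy atoms from the SMILES: 8 C, 1 O.
Implicit hydrogens by atom environment:
  5 × C: 2 H each → 10
  1 × C: 3 H
  1 × C: 1 H
  1 × C: no H
  1 × O: no H
  Total hydrogens = 14.
Molecular formula: C8H14O

C8H14O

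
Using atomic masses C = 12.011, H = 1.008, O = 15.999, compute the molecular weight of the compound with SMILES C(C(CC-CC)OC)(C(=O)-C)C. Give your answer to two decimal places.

Molecular formula: C10H20O2.
M = 10×12.011 + 20×1.008 + 2×15.999 = 172.27 g/mol.

172.27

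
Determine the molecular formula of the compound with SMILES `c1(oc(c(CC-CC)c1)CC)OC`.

C11H18O2

Heavy atoms from the SMILES: 11 C, 2 O.
Implicit hydrogens by atom environment:
  4 × C: 2 H each → 8
  3 × C: 3 H each → 9
  3 × C (aromatic): no H
  1 × C (aromatic): 1 H
  1 × O (aromatic): no H
  1 × O: no H
  Total hydrogens = 18.
Molecular formula: C11H18O2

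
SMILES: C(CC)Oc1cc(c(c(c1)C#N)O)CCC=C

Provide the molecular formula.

Heavy atoms from the SMILES: 14 C, 1 N, 2 O.
Implicit hydrogens by atom environment:
  5 × C: 2 H each → 10
  4 × C (aromatic): no H
  2 × C (aromatic): 1 H each → 2
  1 × C: 3 H
  1 × C: 1 H
  1 × C: no H
  1 × N: no H
  1 × O: 1 H
  1 × O: no H
  Total hydrogens = 17.
Molecular formula: C14H17NO2

C14H17NO2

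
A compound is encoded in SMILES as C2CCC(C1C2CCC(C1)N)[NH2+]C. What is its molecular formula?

C11H23N2+

Heavy atoms from the SMILES: 11 C, 2 N.
Implicit hydrogens by atom environment:
  6 × C: 2 H each → 12
  4 × C: 1 H each → 4
  1 × C: 3 H
  1 × N (charge +1): 2 H
  1 × N: 2 H
  Total hydrogens = 23.
Net charge +1.
Molecular formula: C11H23N2+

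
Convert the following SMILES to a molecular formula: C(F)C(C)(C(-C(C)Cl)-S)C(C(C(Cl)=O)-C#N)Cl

C10H13Cl3FNOS

Heavy atoms from the SMILES: 10 C, 3 Cl, 1 F, 1 N, 1 O, 1 S.
Implicit hydrogens by atom environment:
  4 × C: 1 H each → 4
  3 × C: no H
  3 × Cl: no H
  2 × C: 3 H each → 6
  1 × C: 2 H
  1 × F: no H
  1 × N: no H
  1 × O: no H
  1 × S: 1 H
  Total hydrogens = 13.
Molecular formula: C10H13Cl3FNOS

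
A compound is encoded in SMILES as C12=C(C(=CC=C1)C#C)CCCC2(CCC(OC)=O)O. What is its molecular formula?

C16H18O3

Heavy atoms from the SMILES: 16 C, 3 O.
Implicit hydrogens by atom environment:
  5 × C: 2 H each → 10
  3 × C (aromatic): 1 H each → 3
  3 × C (aromatic): no H
  3 × C: no H
  2 × O: no H
  1 × C: 3 H
  1 × C: 1 H
  1 × O: 1 H
  Total hydrogens = 18.
Molecular formula: C16H18O3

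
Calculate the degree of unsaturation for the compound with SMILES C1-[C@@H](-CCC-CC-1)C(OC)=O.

2

Molecular formula from the SMILES: C9H16O2.
DoU = (2C + 2 + N − H − X)/2 = (2·9 + 2 + 0 − 16 − 0)/2 = 4/2 = 2.
(Structurally: 1 ring(s) + 1 π bond(s) = 2.)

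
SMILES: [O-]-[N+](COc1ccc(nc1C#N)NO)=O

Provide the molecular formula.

C7H6N4O4

Heavy atoms from the SMILES: 7 C, 4 N, 4 O.
Implicit hydrogens by atom environment:
  3 × C (aromatic): no H
  2 × C (aromatic): 1 H each → 2
  2 × O: no H
  1 × C: 2 H
  1 × C: no H
  1 × N: 1 H
  1 × N (aromatic): no H
  1 × N: no H
  1 × N (charge +1): no H
  1 × O: 1 H
  1 × O (charge -1): no H
  Total hydrogens = 6.
Molecular formula: C7H6N4O4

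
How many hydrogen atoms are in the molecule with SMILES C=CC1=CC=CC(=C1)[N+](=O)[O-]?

Hydrogens are implicit in SMILES; fill each atom to its normal valence:
  4 × C (aromatic): 1 H each → 4
  2 × C (aromatic): no H
  1 × C: 2 H
  1 × C: 1 H
  1 × N (charge +1): no H
  1 × O: no H
  1 × O (charge -1): no H
  Total hydrogens = 7.

7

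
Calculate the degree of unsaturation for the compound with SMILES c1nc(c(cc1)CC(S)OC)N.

4

Molecular formula from the SMILES: C8H12N2OS.
DoU = (2C + 2 + N − H − X)/2 = (2·8 + 2 + 2 − 12 − 0)/2 = 8/2 = 4.
(Structurally: 1 ring(s) + 3 π bond(s) = 4.)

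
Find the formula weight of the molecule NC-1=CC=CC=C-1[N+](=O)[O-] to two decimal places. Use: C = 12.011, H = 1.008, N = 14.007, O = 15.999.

Molecular formula: C6H6N2O2.
M = 6×12.011 + 6×1.008 + 2×14.007 + 2×15.999 = 138.13 g/mol.

138.13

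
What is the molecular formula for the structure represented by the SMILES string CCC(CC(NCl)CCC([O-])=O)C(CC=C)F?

Heavy atoms from the SMILES: 12 C, 1 Cl, 1 F, 1 N, 2 O.
Implicit hydrogens by atom environment:
  6 × C: 2 H each → 12
  4 × C: 1 H each → 4
  1 × C: 3 H
  1 × C: no H
  1 × Cl: no H
  1 × F: no H
  1 × N: 1 H
  1 × O: no H
  1 × O (charge -1): no H
  Total hydrogens = 20.
Net charge -1.
Molecular formula: C12H20ClFNO2-

C12H20ClFNO2-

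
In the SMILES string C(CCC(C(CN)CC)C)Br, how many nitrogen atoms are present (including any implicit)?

The symbol for nitrogen appears 1 time in the SMILES.

1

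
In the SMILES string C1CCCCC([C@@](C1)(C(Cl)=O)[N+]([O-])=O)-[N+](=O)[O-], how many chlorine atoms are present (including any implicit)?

1

The symbol for chlorine appears 1 time in the SMILES.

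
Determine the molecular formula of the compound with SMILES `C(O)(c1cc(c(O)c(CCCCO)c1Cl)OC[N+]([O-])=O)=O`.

C12H14ClNO7

Heavy atoms from the SMILES: 12 C, 1 Cl, 1 N, 7 O.
Implicit hydrogens by atom environment:
  5 × C: 2 H each → 10
  5 × C (aromatic): no H
  3 × O: 1 H each → 3
  3 × O: no H
  1 × C (aromatic): 1 H
  1 × C: no H
  1 × Cl: no H
  1 × N (charge +1): no H
  1 × O (charge -1): no H
  Total hydrogens = 14.
Molecular formula: C12H14ClNO7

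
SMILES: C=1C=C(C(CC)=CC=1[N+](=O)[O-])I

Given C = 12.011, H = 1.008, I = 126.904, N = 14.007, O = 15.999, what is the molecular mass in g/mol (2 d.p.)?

Molecular formula: C8H8INO2.
M = 8×12.011 + 8×1.008 + 1×126.904 + 1×14.007 + 2×15.999 = 277.06 g/mol.

277.06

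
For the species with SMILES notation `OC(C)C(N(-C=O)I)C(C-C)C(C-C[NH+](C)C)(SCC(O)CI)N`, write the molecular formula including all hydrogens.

Heavy atoms from the SMILES: 15 C, 2 I, 3 N, 3 O, 1 S.
Implicit hydrogens by atom environment:
  5 × C: 2 H each → 10
  5 × C: 1 H each → 5
  4 × C: 3 H each → 12
  2 × I: no H
  2 × O: 1 H each → 2
  1 × C: no H
  1 × N: 2 H
  1 × N (charge +1): 1 H
  1 × N: no H
  1 × O: no H
  1 × S: no H
  Total hydrogens = 32.
Net charge +1.
Molecular formula: C15H32I2N3O3S+

C15H32I2N3O3S+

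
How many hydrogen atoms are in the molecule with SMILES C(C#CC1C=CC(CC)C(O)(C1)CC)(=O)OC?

Hydrogens are implicit in SMILES; fill each atom to its normal valence:
  4 × C: 1 H each → 4
  4 × C: no H
  3 × C: 3 H each → 9
  3 × C: 2 H each → 6
  2 × O: no H
  1 × O: 1 H
  Total hydrogens = 20.

20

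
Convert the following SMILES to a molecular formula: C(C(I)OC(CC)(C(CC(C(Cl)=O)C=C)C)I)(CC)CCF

C16H26ClFI2O2

Heavy atoms from the SMILES: 16 C, 1 Cl, 1 F, 2 I, 2 O.
Implicit hydrogens by atom environment:
  6 × C: 2 H each → 12
  5 × C: 1 H each → 5
  3 × C: 3 H each → 9
  2 × C: no H
  2 × I: no H
  2 × O: no H
  1 × Cl: no H
  1 × F: no H
  Total hydrogens = 26.
Molecular formula: C16H26ClFI2O2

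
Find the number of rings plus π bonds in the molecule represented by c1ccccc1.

4

Molecular formula from the SMILES: C6H6.
DoU = (2C + 2 + N − H − X)/2 = (2·6 + 2 + 0 − 6 − 0)/2 = 8/2 = 4.
(Structurally: 1 ring(s) + 3 π bond(s) = 4.)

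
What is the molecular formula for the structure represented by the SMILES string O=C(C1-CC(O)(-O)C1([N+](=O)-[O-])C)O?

Heavy atoms from the SMILES: 6 C, 1 N, 6 O.
Implicit hydrogens by atom environment:
  3 × C: no H
  3 × O: 1 H each → 3
  2 × O: no H
  1 × C: 3 H
  1 × C: 2 H
  1 × C: 1 H
  1 × N (charge +1): no H
  1 × O (charge -1): no H
  Total hydrogens = 9.
Molecular formula: C6H9NO6

C6H9NO6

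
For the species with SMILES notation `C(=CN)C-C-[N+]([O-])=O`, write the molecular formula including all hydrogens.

Heavy atoms from the SMILES: 4 C, 2 N, 2 O.
Implicit hydrogens by atom environment:
  2 × C: 2 H each → 4
  2 × C: 1 H each → 2
  1 × N: 2 H
  1 × N (charge +1): no H
  1 × O: no H
  1 × O (charge -1): no H
  Total hydrogens = 8.
Molecular formula: C4H8N2O2

C4H8N2O2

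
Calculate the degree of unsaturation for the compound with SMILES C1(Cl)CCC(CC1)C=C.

Molecular formula from the SMILES: C8H13Cl.
DoU = (2C + 2 + N − H − X)/2 = (2·8 + 2 + 0 − 13 − 1)/2 = 4/2 = 2.
(Structurally: 1 ring(s) + 1 π bond(s) = 2.)

2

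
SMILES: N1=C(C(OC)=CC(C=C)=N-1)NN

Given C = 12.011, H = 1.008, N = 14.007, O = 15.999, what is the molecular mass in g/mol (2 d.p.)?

166.18

Molecular formula: C7H10N4O.
M = 7×12.011 + 10×1.008 + 4×14.007 + 1×15.999 = 166.18 g/mol.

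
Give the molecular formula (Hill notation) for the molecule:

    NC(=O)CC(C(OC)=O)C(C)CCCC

C11H21NO3

Heavy atoms from the SMILES: 11 C, 1 N, 3 O.
Implicit hydrogens by atom environment:
  4 × C: 2 H each → 8
  3 × C: 3 H each → 9
  3 × O: no H
  2 × C: 1 H each → 2
  2 × C: no H
  1 × N: 2 H
  Total hydrogens = 21.
Molecular formula: C11H21NO3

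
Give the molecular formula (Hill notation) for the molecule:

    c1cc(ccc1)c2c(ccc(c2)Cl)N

C12H10ClN

Heavy atoms from the SMILES: 12 C, 1 Cl, 1 N.
Implicit hydrogens by atom environment:
  8 × C (aromatic): 1 H each → 8
  4 × C (aromatic): no H
  1 × Cl: no H
  1 × N: 2 H
  Total hydrogens = 10.
Molecular formula: C12H10ClN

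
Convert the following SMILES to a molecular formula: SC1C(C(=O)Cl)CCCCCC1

Heavy atoms from the SMILES: 9 C, 1 Cl, 1 O, 1 S.
Implicit hydrogens by atom environment:
  6 × C: 2 H each → 12
  2 × C: 1 H each → 2
  1 × C: no H
  1 × Cl: no H
  1 × O: no H
  1 × S: 1 H
  Total hydrogens = 15.
Molecular formula: C9H15ClOS

C9H15ClOS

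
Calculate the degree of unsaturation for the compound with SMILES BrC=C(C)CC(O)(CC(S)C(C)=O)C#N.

4

Molecular formula from the SMILES: C10H14BrNO2S.
DoU = (2C + 2 + N − H − X)/2 = (2·10 + 2 + 1 − 14 − 1)/2 = 8/2 = 4.
(Structurally: 0 ring(s) + 4 π bond(s) = 4.)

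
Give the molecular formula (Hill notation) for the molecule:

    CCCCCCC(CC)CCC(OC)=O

Heavy atoms from the SMILES: 13 C, 2 O.
Implicit hydrogens by atom environment:
  8 × C: 2 H each → 16
  3 × C: 3 H each → 9
  2 × O: no H
  1 × C: 1 H
  1 × C: no H
  Total hydrogens = 26.
Molecular formula: C13H26O2

C13H26O2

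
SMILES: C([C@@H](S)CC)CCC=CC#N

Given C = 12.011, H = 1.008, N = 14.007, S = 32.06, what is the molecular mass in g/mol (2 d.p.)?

Molecular formula: C9H15NS.
M = 9×12.011 + 15×1.008 + 1×14.007 + 1×32.06 = 169.29 g/mol.

169.29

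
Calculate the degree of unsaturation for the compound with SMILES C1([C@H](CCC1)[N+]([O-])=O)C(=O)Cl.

3

Molecular formula from the SMILES: C6H8ClNO3.
DoU = (2C + 2 + N − H − X)/2 = (2·6 + 2 + 1 − 8 − 1)/2 = 6/2 = 3.
(Structurally: 1 ring(s) + 2 π bond(s) = 3.)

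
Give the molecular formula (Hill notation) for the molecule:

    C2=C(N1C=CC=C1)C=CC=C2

Heavy atoms from the SMILES: 10 C, 1 N.
Implicit hydrogens by atom environment:
  9 × C (aromatic): 1 H each → 9
  1 × C (aromatic): no H
  1 × N (aromatic): no H
  Total hydrogens = 9.
Molecular formula: C10H9N

C10H9N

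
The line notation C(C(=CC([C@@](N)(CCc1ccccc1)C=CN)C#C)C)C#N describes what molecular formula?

Heavy atoms from the SMILES: 19 C, 3 N.
Implicit hydrogens by atom environment:
  5 × C: 1 H each → 5
  5 × C (aromatic): 1 H each → 5
  4 × C: no H
  3 × C: 2 H each → 6
  2 × N: 2 H each → 4
  1 × C: 3 H
  1 × C (aromatic): no H
  1 × N: no H
  Total hydrogens = 23.
Molecular formula: C19H23N3

C19H23N3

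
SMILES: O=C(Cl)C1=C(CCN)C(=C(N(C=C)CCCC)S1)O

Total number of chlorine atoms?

The symbol for chlorine appears 1 time in the SMILES.

1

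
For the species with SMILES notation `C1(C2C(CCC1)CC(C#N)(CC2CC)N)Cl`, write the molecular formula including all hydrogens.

C13H21ClN2

Heavy atoms from the SMILES: 13 C, 1 Cl, 2 N.
Implicit hydrogens by atom environment:
  6 × C: 2 H each → 12
  4 × C: 1 H each → 4
  2 × C: no H
  1 × C: 3 H
  1 × Cl: no H
  1 × N: 2 H
  1 × N: no H
  Total hydrogens = 21.
Molecular formula: C13H21ClN2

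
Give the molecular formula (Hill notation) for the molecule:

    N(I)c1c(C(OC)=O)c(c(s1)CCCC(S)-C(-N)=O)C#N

Heavy atoms from the SMILES: 12 C, 1 I, 3 N, 3 O, 2 S.
Implicit hydrogens by atom environment:
  4 × C (aromatic): no H
  3 × C: 2 H each → 6
  3 × C: no H
  3 × O: no H
  1 × C: 3 H
  1 × C: 1 H
  1 × I: no H
  1 × N: 2 H
  1 × N: 1 H
  1 × N: no H
  1 × S: 1 H
  1 × S (aromatic): no H
  Total hydrogens = 14.
Molecular formula: C12H14IN3O3S2

C12H14IN3O3S2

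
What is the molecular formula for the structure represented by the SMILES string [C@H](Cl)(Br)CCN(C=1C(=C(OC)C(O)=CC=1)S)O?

Heavy atoms from the SMILES: 1 Br, 10 C, 1 Cl, 1 N, 3 O, 1 S.
Implicit hydrogens by atom environment:
  4 × C (aromatic): no H
  2 × C: 2 H each → 4
  2 × C (aromatic): 1 H each → 2
  2 × O: 1 H each → 2
  1 × Br: no H
  1 × C: 3 H
  1 × C: 1 H
  1 × Cl: no H
  1 × N: no H
  1 × O: no H
  1 × S: 1 H
  Total hydrogens = 13.
Molecular formula: C10H13BrClNO3S

C10H13BrClNO3S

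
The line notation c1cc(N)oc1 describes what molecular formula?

Heavy atoms from the SMILES: 4 C, 1 N, 1 O.
Implicit hydrogens by atom environment:
  3 × C (aromatic): 1 H each → 3
  1 × C (aromatic): no H
  1 × N: 2 H
  1 × O (aromatic): no H
  Total hydrogens = 5.
Molecular formula: C4H5NO

C4H5NO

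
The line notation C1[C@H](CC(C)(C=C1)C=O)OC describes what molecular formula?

C9H14O2

Heavy atoms from the SMILES: 9 C, 2 O.
Implicit hydrogens by atom environment:
  4 × C: 1 H each → 4
  2 × C: 3 H each → 6
  2 × C: 2 H each → 4
  2 × O: no H
  1 × C: no H
  Total hydrogens = 14.
Molecular formula: C9H14O2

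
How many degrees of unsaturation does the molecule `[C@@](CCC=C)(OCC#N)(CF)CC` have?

Molecular formula from the SMILES: C10H16FNO.
DoU = (2C + 2 + N − H − X)/2 = (2·10 + 2 + 1 − 16 − 1)/2 = 6/2 = 3.
(Structurally: 0 ring(s) + 3 π bond(s) = 3.)

3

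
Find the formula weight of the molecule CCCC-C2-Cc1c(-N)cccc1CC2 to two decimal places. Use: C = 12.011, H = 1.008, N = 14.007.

Molecular formula: C14H21N.
M = 14×12.011 + 21×1.008 + 1×14.007 = 203.33 g/mol.

203.33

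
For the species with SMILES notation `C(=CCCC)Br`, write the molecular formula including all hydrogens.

C5H9Br

Heavy atoms from the SMILES: 1 Br, 5 C.
Implicit hydrogens by atom environment:
  2 × C: 2 H each → 4
  2 × C: 1 H each → 2
  1 × Br: no H
  1 × C: 3 H
  Total hydrogens = 9.
Molecular formula: C5H9Br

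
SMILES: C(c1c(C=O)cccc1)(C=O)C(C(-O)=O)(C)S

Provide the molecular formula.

Heavy atoms from the SMILES: 12 C, 4 O, 1 S.
Implicit hydrogens by atom environment:
  4 × C (aromatic): 1 H each → 4
  3 × C: 1 H each → 3
  3 × O: no H
  2 × C: no H
  2 × C (aromatic): no H
  1 × C: 3 H
  1 × O: 1 H
  1 × S: 1 H
  Total hydrogens = 12.
Molecular formula: C12H12O4S

C12H12O4S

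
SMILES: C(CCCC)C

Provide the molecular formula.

C6H14

Heavy atoms from the SMILES: 6 C.
Implicit hydrogens by atom environment:
  4 × C: 2 H each → 8
  2 × C: 3 H each → 6
  Total hydrogens = 14.
Molecular formula: C6H14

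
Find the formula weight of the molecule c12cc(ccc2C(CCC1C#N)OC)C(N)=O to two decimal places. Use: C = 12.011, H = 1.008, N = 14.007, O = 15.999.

230.27

Molecular formula: C13H14N2O2.
M = 13×12.011 + 14×1.008 + 2×14.007 + 2×15.999 = 230.27 g/mol.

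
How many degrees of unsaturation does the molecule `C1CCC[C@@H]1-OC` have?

Molecular formula from the SMILES: C6H12O.
DoU = (2C + 2 + N − H − X)/2 = (2·6 + 2 + 0 − 12 − 0)/2 = 2/2 = 1.
(Structurally: 1 ring(s) + 0 π bond(s) = 1.)

1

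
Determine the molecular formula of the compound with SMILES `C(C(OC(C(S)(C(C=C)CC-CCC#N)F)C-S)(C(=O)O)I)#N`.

C14H18FIN2O3S2

Heavy atoms from the SMILES: 14 C, 1 F, 1 I, 2 N, 3 O, 2 S.
Implicit hydrogens by atom environment:
  6 × C: 2 H each → 12
  5 × C: no H
  3 × C: 1 H each → 3
  2 × N: no H
  2 × O: no H
  2 × S: 1 H each → 2
  1 × F: no H
  1 × I: no H
  1 × O: 1 H
  Total hydrogens = 18.
Molecular formula: C14H18FIN2O3S2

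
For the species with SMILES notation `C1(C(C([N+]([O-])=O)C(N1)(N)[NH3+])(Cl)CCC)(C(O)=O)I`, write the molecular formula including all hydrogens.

Heavy atoms from the SMILES: 8 C, 1 Cl, 1 I, 4 N, 4 O.
Implicit hydrogens by atom environment:
  4 × C: no H
  2 × C: 2 H each → 4
  2 × O: no H
  1 × C: 3 H
  1 × C: 1 H
  1 × Cl: no H
  1 × I: no H
  1 × N (charge +1): 3 H
  1 × N: 2 H
  1 × N: 1 H
  1 × N (charge +1): no H
  1 × O: 1 H
  1 × O (charge -1): no H
  Total hydrogens = 15.
Net charge +1.
Molecular formula: C8H15ClIN4O4+

C8H15ClIN4O4+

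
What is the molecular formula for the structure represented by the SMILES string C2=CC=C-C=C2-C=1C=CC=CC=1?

C12H10

Heavy atoms from the SMILES: 12 C.
Implicit hydrogens by atom environment:
  10 × C (aromatic): 1 H each → 10
  2 × C (aromatic): no H
  Total hydrogens = 10.
Molecular formula: C12H10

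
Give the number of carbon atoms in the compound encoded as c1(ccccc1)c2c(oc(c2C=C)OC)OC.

The symbol for carbon appears 14 times in the SMILES. Lowercase c denotes aromatic carbon and counts toward C.

14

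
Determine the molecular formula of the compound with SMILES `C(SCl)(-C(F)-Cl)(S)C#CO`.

C4H3Cl2FOS2

Heavy atoms from the SMILES: 4 C, 2 Cl, 1 F, 1 O, 2 S.
Implicit hydrogens by atom environment:
  3 × C: no H
  2 × Cl: no H
  1 × C: 1 H
  1 × F: no H
  1 × O: 1 H
  1 × S: 1 H
  1 × S: no H
  Total hydrogens = 3.
Molecular formula: C4H3Cl2FOS2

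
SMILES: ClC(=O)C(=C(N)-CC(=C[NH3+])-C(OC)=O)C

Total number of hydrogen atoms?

14

Hydrogens are implicit in SMILES; fill each atom to its normal valence:
  5 × C: no H
  3 × O: no H
  2 × C: 3 H each → 6
  1 × C: 2 H
  1 × C: 1 H
  1 × Cl: no H
  1 × N (charge +1): 3 H
  1 × N: 2 H
  Total hydrogens = 14.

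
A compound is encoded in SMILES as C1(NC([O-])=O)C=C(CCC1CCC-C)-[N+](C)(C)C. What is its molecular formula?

C14H26N2O2

Heavy atoms from the SMILES: 14 C, 2 N, 2 O.
Implicit hydrogens by atom environment:
  5 × C: 2 H each → 10
  4 × C: 3 H each → 12
  3 × C: 1 H each → 3
  2 × C: no H
  1 × N: 1 H
  1 × N (charge +1): no H
  1 × O: no H
  1 × O (charge -1): no H
  Total hydrogens = 26.
Molecular formula: C14H26N2O2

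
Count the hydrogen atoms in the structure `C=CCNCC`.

11

Hydrogens are implicit in SMILES; fill each atom to its normal valence:
  3 × C: 2 H each → 6
  1 × C: 3 H
  1 × C: 1 H
  1 × N: 1 H
  Total hydrogens = 11.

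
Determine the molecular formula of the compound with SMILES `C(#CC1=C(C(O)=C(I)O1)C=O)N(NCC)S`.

Heavy atoms from the SMILES: 9 C, 1 I, 2 N, 3 O, 1 S.
Implicit hydrogens by atom environment:
  4 × C (aromatic): no H
  2 × C: no H
  1 × C: 3 H
  1 × C: 2 H
  1 × C: 1 H
  1 × I: no H
  1 × N: 1 H
  1 × N: no H
  1 × O: 1 H
  1 × O (aromatic): no H
  1 × O: no H
  1 × S: 1 H
  Total hydrogens = 9.
Molecular formula: C9H9IN2O3S

C9H9IN2O3S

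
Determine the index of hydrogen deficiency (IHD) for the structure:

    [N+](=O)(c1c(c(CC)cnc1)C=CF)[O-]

Molecular formula from the SMILES: C9H9FN2O2.
DoU = (2C + 2 + N − H − X)/2 = (2·9 + 2 + 2 − 9 − 1)/2 = 12/2 = 6.
(Structurally: 1 ring(s) + 5 π bond(s) = 6.)

6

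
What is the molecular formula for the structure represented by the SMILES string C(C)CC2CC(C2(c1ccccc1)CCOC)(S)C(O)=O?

C17H24O3S

Heavy atoms from the SMILES: 17 C, 3 O, 1 S.
Implicit hydrogens by atom environment:
  5 × C: 2 H each → 10
  5 × C (aromatic): 1 H each → 5
  3 × C: no H
  2 × C: 3 H each → 6
  2 × O: no H
  1 × C: 1 H
  1 × C (aromatic): no H
  1 × O: 1 H
  1 × S: 1 H
  Total hydrogens = 24.
Molecular formula: C17H24O3S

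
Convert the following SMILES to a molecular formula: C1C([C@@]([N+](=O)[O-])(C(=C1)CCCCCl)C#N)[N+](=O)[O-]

Heavy atoms from the SMILES: 10 C, 1 Cl, 3 N, 4 O.
Implicit hydrogens by atom environment:
  5 × C: 2 H each → 10
  3 × C: no H
  2 × C: 1 H each → 2
  2 × N (charge +1): no H
  2 × O: no H
  2 × O (charge -1): no H
  1 × Cl: no H
  1 × N: no H
  Total hydrogens = 12.
Molecular formula: C10H12ClN3O4

C10H12ClN3O4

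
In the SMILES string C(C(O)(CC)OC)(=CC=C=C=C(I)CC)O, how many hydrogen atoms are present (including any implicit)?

17

Hydrogens are implicit in SMILES; fill each atom to its normal valence:
  5 × C: no H
  3 × C: 3 H each → 9
  2 × C: 2 H each → 4
  2 × C: 1 H each → 2
  2 × O: 1 H each → 2
  1 × I: no H
  1 × O: no H
  Total hydrogens = 17.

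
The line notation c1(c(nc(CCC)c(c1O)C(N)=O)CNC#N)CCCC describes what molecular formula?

C15H22N4O2

Heavy atoms from the SMILES: 15 C, 4 N, 2 O.
Implicit hydrogens by atom environment:
  6 × C: 2 H each → 12
  5 × C (aromatic): no H
  2 × C: 3 H each → 6
  2 × C: no H
  1 × N: 2 H
  1 × N: 1 H
  1 × N (aromatic): no H
  1 × N: no H
  1 × O: 1 H
  1 × O: no H
  Total hydrogens = 22.
Molecular formula: C15H22N4O2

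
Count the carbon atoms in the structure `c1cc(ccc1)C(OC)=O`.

8

The symbol for carbon appears 8 times in the SMILES. Lowercase c denotes aromatic carbon and counts toward C.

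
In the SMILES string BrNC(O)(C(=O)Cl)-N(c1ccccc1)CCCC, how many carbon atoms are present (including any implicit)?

The symbol for carbon appears 12 times in the SMILES. Lowercase c denotes aromatic carbon and counts toward C.

12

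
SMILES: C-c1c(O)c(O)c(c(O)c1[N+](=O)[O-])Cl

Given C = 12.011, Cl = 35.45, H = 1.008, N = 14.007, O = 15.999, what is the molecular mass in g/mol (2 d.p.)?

219.58

Molecular formula: C7H6ClNO5.
M = 7×12.011 + 1×35.45 + 6×1.008 + 1×14.007 + 5×15.999 = 219.58 g/mol.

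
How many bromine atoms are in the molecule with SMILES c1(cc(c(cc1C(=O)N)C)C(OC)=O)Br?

1

The symbol for bromine appears 1 time in the SMILES.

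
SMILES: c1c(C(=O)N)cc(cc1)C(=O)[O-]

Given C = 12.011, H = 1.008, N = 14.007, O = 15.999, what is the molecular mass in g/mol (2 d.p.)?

164.14

Molecular formula: C8H6NO3-.
M = 8×12.011 + 6×1.008 + 1×14.007 + 3×15.999 = 164.14 g/mol.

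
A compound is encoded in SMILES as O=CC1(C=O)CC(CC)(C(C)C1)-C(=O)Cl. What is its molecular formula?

Heavy atoms from the SMILES: 11 C, 1 Cl, 3 O.
Implicit hydrogens by atom environment:
  3 × C: 2 H each → 6
  3 × C: 1 H each → 3
  3 × C: no H
  3 × O: no H
  2 × C: 3 H each → 6
  1 × Cl: no H
  Total hydrogens = 15.
Molecular formula: C11H15ClO3

C11H15ClO3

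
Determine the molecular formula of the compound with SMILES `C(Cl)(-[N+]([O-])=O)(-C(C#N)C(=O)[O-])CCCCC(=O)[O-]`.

Heavy atoms from the SMILES: 9 C, 1 Cl, 2 N, 6 O.
Implicit hydrogens by atom environment:
  4 × C: 2 H each → 8
  4 × C: no H
  3 × O: no H
  3 × O (charge -1): no H
  1 × C: 1 H
  1 × Cl: no H
  1 × N: no H
  1 × N (charge +1): no H
  Total hydrogens = 9.
Net charge -2.
Molecular formula: [C9H9ClN2O6]2-

[C9H9ClN2O6]2-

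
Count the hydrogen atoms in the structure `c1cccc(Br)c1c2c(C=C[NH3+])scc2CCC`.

17

Hydrogens are implicit in SMILES; fill each atom to its normal valence:
  5 × C (aromatic): 1 H each → 5
  5 × C (aromatic): no H
  2 × C: 2 H each → 4
  2 × C: 1 H each → 2
  1 × Br: no H
  1 × C: 3 H
  1 × N (charge +1): 3 H
  1 × S (aromatic): no H
  Total hydrogens = 17.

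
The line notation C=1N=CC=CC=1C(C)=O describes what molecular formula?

Heavy atoms from the SMILES: 7 C, 1 N, 1 O.
Implicit hydrogens by atom environment:
  4 × C (aromatic): 1 H each → 4
  1 × C: 3 H
  1 × C (aromatic): no H
  1 × C: no H
  1 × N (aromatic): no H
  1 × O: no H
  Total hydrogens = 7.
Molecular formula: C7H7NO

C7H7NO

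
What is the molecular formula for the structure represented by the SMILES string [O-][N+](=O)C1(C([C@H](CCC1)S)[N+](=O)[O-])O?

Heavy atoms from the SMILES: 6 C, 2 N, 5 O, 1 S.
Implicit hydrogens by atom environment:
  3 × C: 2 H each → 6
  2 × C: 1 H each → 2
  2 × N (charge +1): no H
  2 × O: no H
  2 × O (charge -1): no H
  1 × C: no H
  1 × O: 1 H
  1 × S: 1 H
  Total hydrogens = 10.
Molecular formula: C6H10N2O5S

C6H10N2O5S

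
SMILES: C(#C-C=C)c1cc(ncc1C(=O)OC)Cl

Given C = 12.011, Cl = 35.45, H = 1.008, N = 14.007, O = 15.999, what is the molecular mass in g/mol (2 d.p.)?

Molecular formula: C11H8ClNO2.
M = 11×12.011 + 1×35.45 + 8×1.008 + 1×14.007 + 2×15.999 = 221.64 g/mol.

221.64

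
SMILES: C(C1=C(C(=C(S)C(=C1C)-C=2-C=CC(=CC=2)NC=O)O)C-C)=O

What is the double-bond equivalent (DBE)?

10

Molecular formula from the SMILES: C17H17NO3S.
DoU = (2C + 2 + N − H − X)/2 = (2·17 + 2 + 1 − 17 − 0)/2 = 20/2 = 10.
(Structurally: 2 ring(s) + 8 π bond(s) = 10.)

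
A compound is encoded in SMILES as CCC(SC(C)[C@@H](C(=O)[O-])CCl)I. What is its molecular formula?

Heavy atoms from the SMILES: 8 C, 1 Cl, 1 I, 2 O, 1 S.
Implicit hydrogens by atom environment:
  3 × C: 1 H each → 3
  2 × C: 3 H each → 6
  2 × C: 2 H each → 4
  1 × C: no H
  1 × Cl: no H
  1 × I: no H
  1 × O: no H
  1 × O (charge -1): no H
  1 × S: no H
  Total hydrogens = 13.
Net charge -1.
Molecular formula: C8H13ClIO2S-

C8H13ClIO2S-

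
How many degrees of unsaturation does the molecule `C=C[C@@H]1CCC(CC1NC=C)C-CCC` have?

Molecular formula from the SMILES: C14H25N.
DoU = (2C + 2 + N − H − X)/2 = (2·14 + 2 + 1 − 25 − 0)/2 = 6/2 = 3.
(Structurally: 1 ring(s) + 2 π bond(s) = 3.)

3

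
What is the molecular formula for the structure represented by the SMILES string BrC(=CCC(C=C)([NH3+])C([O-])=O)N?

C7H11BrN2O2

Heavy atoms from the SMILES: 1 Br, 7 C, 2 N, 2 O.
Implicit hydrogens by atom environment:
  3 × C: no H
  2 × C: 2 H each → 4
  2 × C: 1 H each → 2
  1 × Br: no H
  1 × N (charge +1): 3 H
  1 × N: 2 H
  1 × O: no H
  1 × O (charge -1): no H
  Total hydrogens = 11.
Molecular formula: C7H11BrN2O2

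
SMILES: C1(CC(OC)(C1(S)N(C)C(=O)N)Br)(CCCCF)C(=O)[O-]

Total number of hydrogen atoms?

19

Hydrogens are implicit in SMILES; fill each atom to its normal valence:
  5 × C: 2 H each → 10
  5 × C: no H
  3 × O: no H
  2 × C: 3 H each → 6
  1 × Br: no H
  1 × F: no H
  1 × N: 2 H
  1 × N: no H
  1 × O (charge -1): no H
  1 × S: 1 H
  Total hydrogens = 19.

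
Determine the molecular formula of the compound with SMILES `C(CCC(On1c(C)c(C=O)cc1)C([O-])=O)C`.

Heavy atoms from the SMILES: 12 C, 1 N, 4 O.
Implicit hydrogens by atom environment:
  3 × C: 2 H each → 6
  3 × O: no H
  2 × C: 3 H each → 6
  2 × C (aromatic): 1 H each → 2
  2 × C: 1 H each → 2
  2 × C (aromatic): no H
  1 × C: no H
  1 × N (aromatic): no H
  1 × O (charge -1): no H
  Total hydrogens = 16.
Net charge -1.
Molecular formula: C12H16NO4-

C12H16NO4-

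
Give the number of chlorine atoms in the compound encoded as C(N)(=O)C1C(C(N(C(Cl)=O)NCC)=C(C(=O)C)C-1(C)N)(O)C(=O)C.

1

The symbol for chlorine appears 1 time in the SMILES.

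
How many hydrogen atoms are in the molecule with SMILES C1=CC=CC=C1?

Hydrogens are implicit in SMILES; fill each atom to its normal valence:
  6 × C (aromatic): 1 H each → 6
  Total hydrogens = 6.

6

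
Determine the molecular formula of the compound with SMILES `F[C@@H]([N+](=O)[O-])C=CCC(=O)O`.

Heavy atoms from the SMILES: 5 C, 1 F, 1 N, 4 O.
Implicit hydrogens by atom environment:
  3 × C: 1 H each → 3
  2 × O: no H
  1 × C: 2 H
  1 × C: no H
  1 × F: no H
  1 × N (charge +1): no H
  1 × O: 1 H
  1 × O (charge -1): no H
  Total hydrogens = 6.
Molecular formula: C5H6FNO4

C5H6FNO4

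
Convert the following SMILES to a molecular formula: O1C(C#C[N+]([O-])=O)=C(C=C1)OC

C7H5NO4

Heavy atoms from the SMILES: 7 C, 1 N, 4 O.
Implicit hydrogens by atom environment:
  2 × C (aromatic): 1 H each → 2
  2 × C (aromatic): no H
  2 × C: no H
  2 × O: no H
  1 × C: 3 H
  1 × N (charge +1): no H
  1 × O (aromatic): no H
  1 × O (charge -1): no H
  Total hydrogens = 5.
Molecular formula: C7H5NO4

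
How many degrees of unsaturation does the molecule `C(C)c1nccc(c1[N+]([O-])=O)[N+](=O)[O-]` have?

Molecular formula from the SMILES: C7H7N3O4.
DoU = (2C + 2 + N − H − X)/2 = (2·7 + 2 + 3 − 7 − 0)/2 = 12/2 = 6.
(Structurally: 1 ring(s) + 5 π bond(s) = 6.)

6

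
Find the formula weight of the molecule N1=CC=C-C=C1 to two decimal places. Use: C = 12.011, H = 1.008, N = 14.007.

79.10

Molecular formula: C5H5N.
M = 5×12.011 + 5×1.008 + 1×14.007 = 79.10 g/mol.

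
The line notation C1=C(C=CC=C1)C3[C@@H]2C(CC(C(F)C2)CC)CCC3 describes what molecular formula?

C18H25F

Heavy atoms from the SMILES: 18 C, 1 F.
Implicit hydrogens by atom environment:
  6 × C: 2 H each → 12
  5 × C: 1 H each → 5
  5 × C (aromatic): 1 H each → 5
  1 × C: 3 H
  1 × C (aromatic): no H
  1 × F: no H
  Total hydrogens = 25.
Molecular formula: C18H25F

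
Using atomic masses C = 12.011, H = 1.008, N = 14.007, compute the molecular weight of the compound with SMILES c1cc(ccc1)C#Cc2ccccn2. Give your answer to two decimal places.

Molecular formula: C13H9N.
M = 13×12.011 + 9×1.008 + 1×14.007 = 179.22 g/mol.

179.22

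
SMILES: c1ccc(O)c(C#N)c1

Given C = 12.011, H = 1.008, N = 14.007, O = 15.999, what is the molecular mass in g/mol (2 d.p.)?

119.12

Molecular formula: C7H5NO.
M = 7×12.011 + 5×1.008 + 1×14.007 + 1×15.999 = 119.12 g/mol.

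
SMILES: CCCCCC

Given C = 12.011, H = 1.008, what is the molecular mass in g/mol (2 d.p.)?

Molecular formula: C6H14.
M = 6×12.011 + 14×1.008 = 86.18 g/mol.

86.18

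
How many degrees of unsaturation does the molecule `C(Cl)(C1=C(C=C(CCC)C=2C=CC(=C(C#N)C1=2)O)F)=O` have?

10

Molecular formula from the SMILES: C15H11ClFNO2.
DoU = (2C + 2 + N − H − X)/2 = (2·15 + 2 + 1 − 11 − 2)/2 = 20/2 = 10.
(Structurally: 2 ring(s) + 8 π bond(s) = 10.)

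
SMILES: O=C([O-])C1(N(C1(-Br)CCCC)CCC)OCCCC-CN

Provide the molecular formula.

Heavy atoms from the SMILES: 1 Br, 15 C, 2 N, 3 O.
Implicit hydrogens by atom environment:
  10 × C: 2 H each → 20
  3 × C: no H
  2 × C: 3 H each → 6
  2 × O: no H
  1 × Br: no H
  1 × N: 2 H
  1 × N: no H
  1 × O (charge -1): no H
  Total hydrogens = 28.
Net charge -1.
Molecular formula: C15H28BrN2O3-

C15H28BrN2O3-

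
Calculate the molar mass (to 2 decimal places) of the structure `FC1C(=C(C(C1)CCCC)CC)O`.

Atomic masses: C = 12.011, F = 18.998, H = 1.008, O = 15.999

Molecular formula: C11H19FO.
M = 11×12.011 + 1×18.998 + 19×1.008 + 1×15.999 = 186.27 g/mol.

186.27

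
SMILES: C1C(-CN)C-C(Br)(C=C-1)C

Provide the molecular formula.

C8H14BrN

Heavy atoms from the SMILES: 1 Br, 8 C, 1 N.
Implicit hydrogens by atom environment:
  3 × C: 2 H each → 6
  3 × C: 1 H each → 3
  1 × Br: no H
  1 × C: 3 H
  1 × C: no H
  1 × N: 2 H
  Total hydrogens = 14.
Molecular formula: C8H14BrN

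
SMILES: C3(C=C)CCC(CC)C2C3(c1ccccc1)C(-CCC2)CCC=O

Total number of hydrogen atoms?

32

Hydrogens are implicit in SMILES; fill each atom to its normal valence:
  9 × C: 2 H each → 18
  6 × C: 1 H each → 6
  5 × C (aromatic): 1 H each → 5
  1 × C: 3 H
  1 × C: no H
  1 × C (aromatic): no H
  1 × O: no H
  Total hydrogens = 32.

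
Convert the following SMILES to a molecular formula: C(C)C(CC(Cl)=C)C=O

Heavy atoms from the SMILES: 7 C, 1 Cl, 1 O.
Implicit hydrogens by atom environment:
  3 × C: 2 H each → 6
  2 × C: 1 H each → 2
  1 × C: 3 H
  1 × C: no H
  1 × Cl: no H
  1 × O: no H
  Total hydrogens = 11.
Molecular formula: C7H11ClO

C7H11ClO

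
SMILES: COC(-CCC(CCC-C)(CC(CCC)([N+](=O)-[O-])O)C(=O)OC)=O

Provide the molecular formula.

C16H29NO7

Heavy atoms from the SMILES: 16 C, 1 N, 7 O.
Implicit hydrogens by atom environment:
  8 × C: 2 H each → 16
  5 × O: no H
  4 × C: 3 H each → 12
  4 × C: no H
  1 × N (charge +1): no H
  1 × O: 1 H
  1 × O (charge -1): no H
  Total hydrogens = 29.
Molecular formula: C16H29NO7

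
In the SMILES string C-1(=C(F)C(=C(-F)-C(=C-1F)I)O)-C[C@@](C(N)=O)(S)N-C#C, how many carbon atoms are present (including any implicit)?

The symbol for carbon appears 11 times in the SMILES.

11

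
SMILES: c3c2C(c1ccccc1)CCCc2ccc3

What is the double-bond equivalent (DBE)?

Molecular formula from the SMILES: C16H16.
DoU = (2C + 2 + N − H − X)/2 = (2·16 + 2 + 0 − 16 − 0)/2 = 18/2 = 9.
(Structurally: 3 ring(s) + 6 π bond(s) = 9.)

9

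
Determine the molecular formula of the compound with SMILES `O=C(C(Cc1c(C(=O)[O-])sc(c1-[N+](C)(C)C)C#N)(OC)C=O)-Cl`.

C14H15ClN2O5S

Heavy atoms from the SMILES: 14 C, 1 Cl, 2 N, 5 O, 1 S.
Implicit hydrogens by atom environment:
  4 × C: 3 H each → 12
  4 × C (aromatic): no H
  4 × C: no H
  4 × O: no H
  1 × C: 2 H
  1 × C: 1 H
  1 × Cl: no H
  1 × N: no H
  1 × N (charge +1): no H
  1 × O (charge -1): no H
  1 × S (aromatic): no H
  Total hydrogens = 15.
Molecular formula: C14H15ClN2O5S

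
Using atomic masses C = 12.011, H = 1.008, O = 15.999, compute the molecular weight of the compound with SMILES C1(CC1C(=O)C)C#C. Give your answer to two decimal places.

Molecular formula: C7H8O.
M = 7×12.011 + 8×1.008 + 1×15.999 = 108.14 g/mol.

108.14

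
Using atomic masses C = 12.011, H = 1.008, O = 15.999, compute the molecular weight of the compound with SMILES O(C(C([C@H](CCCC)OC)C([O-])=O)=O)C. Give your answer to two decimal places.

Molecular formula: C10H17O5-.
M = 10×12.011 + 17×1.008 + 5×15.999 = 217.24 g/mol.

217.24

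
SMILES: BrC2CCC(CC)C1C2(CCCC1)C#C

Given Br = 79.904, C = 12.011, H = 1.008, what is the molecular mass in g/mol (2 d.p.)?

Molecular formula: C14H21Br.
M = 1×79.904 + 14×12.011 + 21×1.008 = 269.23 g/mol.

269.23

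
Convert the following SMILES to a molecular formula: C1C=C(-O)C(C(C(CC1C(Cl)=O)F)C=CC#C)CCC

Heavy atoms from the SMILES: 16 C, 1 Cl, 1 F, 2 O.
Implicit hydrogens by atom environment:
  8 × C: 1 H each → 8
  4 × C: 2 H each → 8
  3 × C: no H
  1 × C: 3 H
  1 × Cl: no H
  1 × F: no H
  1 × O: 1 H
  1 × O: no H
  Total hydrogens = 20.
Molecular formula: C16H20ClFO2

C16H20ClFO2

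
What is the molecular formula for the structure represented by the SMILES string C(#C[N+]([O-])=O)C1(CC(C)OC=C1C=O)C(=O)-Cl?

C10H8ClNO5

Heavy atoms from the SMILES: 10 C, 1 Cl, 1 N, 5 O.
Implicit hydrogens by atom environment:
  5 × C: no H
  4 × O: no H
  3 × C: 1 H each → 3
  1 × C: 3 H
  1 × C: 2 H
  1 × Cl: no H
  1 × N (charge +1): no H
  1 × O (charge -1): no H
  Total hydrogens = 8.
Molecular formula: C10H8ClNO5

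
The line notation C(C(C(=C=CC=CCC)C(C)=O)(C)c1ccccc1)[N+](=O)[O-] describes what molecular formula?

Heavy atoms from the SMILES: 18 C, 1 N, 3 O.
Implicit hydrogens by atom environment:
  5 × C (aromatic): 1 H each → 5
  4 × C: no H
  3 × C: 3 H each → 9
  3 × C: 1 H each → 3
  2 × C: 2 H each → 4
  2 × O: no H
  1 × C (aromatic): no H
  1 × N (charge +1): no H
  1 × O (charge -1): no H
  Total hydrogens = 21.
Molecular formula: C18H21NO3

C18H21NO3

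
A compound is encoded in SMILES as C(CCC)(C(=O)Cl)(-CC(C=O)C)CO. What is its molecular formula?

Heavy atoms from the SMILES: 10 C, 1 Cl, 3 O.
Implicit hydrogens by atom environment:
  4 × C: 2 H each → 8
  2 × C: 3 H each → 6
  2 × C: 1 H each → 2
  2 × C: no H
  2 × O: no H
  1 × Cl: no H
  1 × O: 1 H
  Total hydrogens = 17.
Molecular formula: C10H17ClO3

C10H17ClO3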